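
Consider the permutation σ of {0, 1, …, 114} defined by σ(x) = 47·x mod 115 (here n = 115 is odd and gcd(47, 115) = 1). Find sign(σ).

Start at x=93: 93 → 1 → 47 → 24 → 93 (one orbit).
Decompose π into cycles: lengths [4, 4, 4, 4, 4, 4, 4, 4, 4, 4, 4, 4, 4, 4, 4, 4, 4, 4, 4, 4, 4, 4, 4, 1, 1, 1, 1, 1, 1, 1, 1, 1, 1, 1, 1, 1, 1, 1, 1, 1, 1, 1, 1, 1, 1, 1] (46 cycles, including the fixed point 0).
Σ(ℓ_i−1) = 115−46 = 69; sign = (−1)^69 = -1.
The Jacobi symbol (47|115) = -1 (Zolotarev) agrees.

-1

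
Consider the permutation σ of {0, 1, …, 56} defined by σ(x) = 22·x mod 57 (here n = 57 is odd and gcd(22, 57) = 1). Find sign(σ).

-1

Trace 28: π^k(28) = [28, 46, 43, 34, 7, 40, 25] for k=0..6.
The orbit structure of x ↦ 22x mod 57: 6 orbits of sizes [18, 18, 18, 1, 1, 1].
6 cycles on 57: each ℓ→(−1)^(ℓ−1), product (−1)^51 = -1.
Check: (22/57) = -1 by Zolotarev.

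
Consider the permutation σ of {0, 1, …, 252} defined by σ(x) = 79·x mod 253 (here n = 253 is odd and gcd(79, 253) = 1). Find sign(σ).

Trace 129: π^k(129) = [129, 71, 43, 108, 183, 36, 61] for k=0..6.
Decompose π into cycles: lengths [110, 110, 22, 10, 1] (5 cycles, including the fixed point 0).
5 cycles on 253: each ℓ→(−1)^(ℓ−1), product (−1)^248 = +1.
(79|253)_J = +1 (Zolotarev's lemma cross-check).

+1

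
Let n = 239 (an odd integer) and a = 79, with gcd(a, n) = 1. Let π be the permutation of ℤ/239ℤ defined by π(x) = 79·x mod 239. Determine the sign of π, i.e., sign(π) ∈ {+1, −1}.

Orbit of 36 under x↦79x: [36, 215, 16, 69, 193, 190, 192]… (length divides ord_239(79)).
Decompose π into cycles: lengths [238, 1] (2 cycles, including the fixed point 0).
239 − 2 = 237 transpositions; sign(π) = (−1)^237 = -1.

-1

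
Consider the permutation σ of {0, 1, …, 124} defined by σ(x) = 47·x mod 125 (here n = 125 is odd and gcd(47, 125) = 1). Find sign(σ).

Trace 28: π^k(28) = [28, 66, 102, 44, 68, 71, 87] for k=0..6.
Cycle type of π: 100 + 20 + 4 + 1; total 4 cycles.
4 cycles on 125: each ℓ→(−1)^(ℓ−1), product (−1)^121 = -1.

-1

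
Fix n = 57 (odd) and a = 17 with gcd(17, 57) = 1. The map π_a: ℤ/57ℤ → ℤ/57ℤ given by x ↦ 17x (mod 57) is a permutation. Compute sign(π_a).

-1

Start at x=44: 44 → 7 → 5 → 28 → 20 → 55 → 23 → … (one orbit).
Cycle type of π: 18×2 + 9×2 + 2 + 1; total 6 cycles.
n − c = 57 − 6 = 51; sign = (−1)^51 = -1.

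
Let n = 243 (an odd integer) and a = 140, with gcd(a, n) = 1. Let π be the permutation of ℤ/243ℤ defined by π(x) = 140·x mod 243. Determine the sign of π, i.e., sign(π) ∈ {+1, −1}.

-1

Trace 143: π^k(143) = [143, 94, 38, 217, 5, 214, 71] for k=0..6.
π_140 has 6 disjoint cycles with lengths [162, 54, 18, 6, 2, 1] on {0,…,242}.
243 − 6 = 237 transpositions; sign(π) = (−1)^237 = -1.
Zolotarev: (140|243) = -1, matching the cycle-count sign.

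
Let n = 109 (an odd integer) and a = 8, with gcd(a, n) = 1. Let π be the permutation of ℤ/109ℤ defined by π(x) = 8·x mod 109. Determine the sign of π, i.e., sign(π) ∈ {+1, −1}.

-1

Orbit of 46 under x↦8x: [46, 41, 1, 8, 64, 76, 63]… (length divides ord_109(8)).
π_8 has 10 disjoint cycles with lengths [12, 12, 12, 12, 12, 12, 12, 12, 12, 1] on {0,…,108}.
10 cycles on 109: each ℓ→(−1)^(ℓ−1), product (−1)^99 = -1.
(8|109)_J = -1 (Zolotarev's lemma cross-check).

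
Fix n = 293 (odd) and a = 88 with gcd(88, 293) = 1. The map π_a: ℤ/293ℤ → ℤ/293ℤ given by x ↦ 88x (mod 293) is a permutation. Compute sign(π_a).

Start at x=167: 167 → 46 → 239 → 229 → 228 → 140 → 14 → … (one orbit).
3 cycles of lengths [146, 146, 1].
Σ(ℓ_i−1) = 293−3 = 290; sign = (−1)^290 = +1.
Zolotarev: (88|293) = +1, matching the cycle-count sign.

+1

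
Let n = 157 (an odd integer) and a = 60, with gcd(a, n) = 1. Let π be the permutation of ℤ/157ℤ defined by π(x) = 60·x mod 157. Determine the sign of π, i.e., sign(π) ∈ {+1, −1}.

-1

Orbit of 13 under x↦60x: [13, 152, 14, 55, 3, 23, 124]… (length divides ord_157(60)).
Cycle lengths of π_60 on ℤ/157ℤ: [156, 1]; 2 cycles in total.
sign(π) = (−1)^{n − #cycles} = (−1)^{157−2} = (−1)^155 = -1.
Zolotarev: (60|157) = -1, matching the cycle-count sign.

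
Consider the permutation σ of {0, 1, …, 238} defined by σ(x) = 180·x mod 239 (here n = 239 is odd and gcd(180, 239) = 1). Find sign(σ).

+1

Trace 147: π^k(147) = [147, 170, 8, 6, 124, 93, 10] for k=0..6.
Cycle lengths of π_180 on ℤ/239ℤ: [119, 119, 1]; 3 cycles in total.
sign(π) = (−1)^{n − #cycles} = (−1)^{239−3} = (−1)^236 = +1.
The Jacobi symbol (180|239) = +1 (Zolotarev) agrees.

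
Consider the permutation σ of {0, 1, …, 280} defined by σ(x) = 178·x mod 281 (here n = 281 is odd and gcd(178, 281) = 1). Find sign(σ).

Trace 137: π^k(137) = [137, 220, 101, 275, 56, 133, 70] for k=0..6.
Cycle type of π: 280 + 1; total 2 cycles.
n − c = 281 − 2 = 279; sign = (−1)^279 = -1.

-1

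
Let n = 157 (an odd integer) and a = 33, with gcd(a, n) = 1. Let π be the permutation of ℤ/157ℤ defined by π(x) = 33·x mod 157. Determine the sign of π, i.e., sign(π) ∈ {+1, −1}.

+1

Trace 52: π^k(52) = [52, 146, 108, 110, 19, 156, 124] for k=0..6.
Cycle type of π: 78×2 + 1; total 3 cycles.
n − c = 157 − 3 = 154; sign = (−1)^154 = +1.
Via Zolotarev, sign(π_{33}) = (33|157) = +1.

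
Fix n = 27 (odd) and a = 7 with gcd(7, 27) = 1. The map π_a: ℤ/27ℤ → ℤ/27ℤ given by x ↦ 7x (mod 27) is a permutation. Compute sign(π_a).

+1

Start at x=16: 16 → 4 → 1 → 7 → 22 → 19 → 25 → … (one orbit).
The orbit structure of x ↦ 7x mod 27: 7 orbits of sizes [9, 9, 3, 3, 1, 1, 1].
27 − 7 = 20 transpositions; sign(π) = (−1)^20 = +1.
Check: (7/27) = +1 by Zolotarev.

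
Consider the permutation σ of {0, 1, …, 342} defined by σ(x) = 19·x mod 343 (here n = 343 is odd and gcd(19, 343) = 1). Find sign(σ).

Trace 18: π^k(18) = [18, 342, 324, 325, 1, 19] for k=0..5.
58 cycles of lengths [6, 6, 6, 6, 6, 6, 6, 6, 6, 6, 6, 6, 6, 6, 6, 6, 6, 6, 6, 6, 6, 6, 6, 6, 6, 6, 6, 6, 6, 6, 6, 6, 6, 6, 6, 6, 6, 6, 6, 6, 6, 6, 6, 6, 6, 6, 6, 6, 6, 6, 6, 6, 6, 6, 6, 6, 6, 1].
58 cycles on 343: each ℓ→(−1)^(ℓ−1), product (−1)^285 = -1.

-1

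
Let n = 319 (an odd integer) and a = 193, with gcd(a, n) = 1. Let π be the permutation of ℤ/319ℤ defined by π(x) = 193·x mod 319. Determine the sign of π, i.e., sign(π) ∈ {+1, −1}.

Orbit of 91 under x↦193x: [91, 18, 284, 263, 38, 316, 59]… (length divides ord_319(193)).
Cycle lengths of π_193 on ℤ/319ℤ: [140, 140, 28, 10, 1]; 5 cycles in total.
sign(π) = (−1)^{n − #cycles} = (−1)^{319−5} = (−1)^314 = +1.
Check: (193/319) = +1 by Zolotarev.

+1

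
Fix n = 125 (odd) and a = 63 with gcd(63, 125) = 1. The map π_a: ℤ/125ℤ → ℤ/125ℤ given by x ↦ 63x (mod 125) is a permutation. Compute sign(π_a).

-1

Orbit of 77 under x↦63x: [77, 101, 113, 119, 122, 61, 93]… (length divides ord_125(63)).
4 cycles of lengths [100, 20, 4, 1].
125 − 4 = 121 transpositions; sign(π) = (−1)^121 = -1.
(63|125)_J = -1 (Zolotarev's lemma cross-check).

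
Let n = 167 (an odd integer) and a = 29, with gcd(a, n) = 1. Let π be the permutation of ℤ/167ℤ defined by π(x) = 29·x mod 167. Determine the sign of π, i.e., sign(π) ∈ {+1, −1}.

+1

Orbit of 132 under x↦29x: [132, 154, 124, 89, 76, 33, 122]… (length divides ord_167(29)).
π_29 has 3 disjoint cycles with lengths [83, 83, 1] on {0,…,166}.
n − c = 167 − 3 = 164; sign = (−1)^164 = +1.
The Jacobi symbol (29|167) = +1 (Zolotarev) agrees.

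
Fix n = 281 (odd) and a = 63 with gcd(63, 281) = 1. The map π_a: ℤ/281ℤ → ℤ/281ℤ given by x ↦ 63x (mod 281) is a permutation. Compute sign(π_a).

+1

Orbit of 163 under x↦63x: [163, 153, 85, 16, 165, 279, 155]… (length divides ord_281(63)).
9 cycles of lengths [35, 35, 35, 35, 35, 35, 35, 35, 1].
Σ(ℓ_i−1) = 281−9 = 272; sign = (−1)^272 = +1.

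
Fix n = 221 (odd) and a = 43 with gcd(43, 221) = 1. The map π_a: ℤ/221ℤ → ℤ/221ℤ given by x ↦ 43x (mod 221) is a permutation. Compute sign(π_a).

Start at x=120: 120 → 77 → 217 → 49 → 118 → 212 → 55 → … (one orbit).
π_43 has 13 disjoint cycles with lengths [24, 24, 24, 24, 24, 24, 24, 24, 8, 8, 6, 6, 1] on {0,…,220}.
n − c = 221 − 13 = 208; sign = (−1)^208 = +1.
(43|221)_J = +1 (Zolotarev's lemma cross-check).

+1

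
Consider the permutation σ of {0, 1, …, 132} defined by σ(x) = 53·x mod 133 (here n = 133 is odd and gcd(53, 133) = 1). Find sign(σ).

Orbit of 4 under x↦53x: [4, 79, 64, 67, 93, 8, 25]… (length divides ord_133(53)).
π_53 has 10 disjoint cycles with lengths [18, 18, 18, 18, 18, 18, 18, 3, 3, 1] on {0,…,132}.
With 10 cycles on 133 points, sign = (−1)^{133−10} = -1.

-1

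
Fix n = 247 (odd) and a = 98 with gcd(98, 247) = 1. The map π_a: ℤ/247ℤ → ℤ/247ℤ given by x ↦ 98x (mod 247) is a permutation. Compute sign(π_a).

+1

Orbit of 235 under x↦98x: [235, 59, 101, 18, 35, 219, 220]… (length divides ord_247(98)).
The orbit structure of x ↦ 98x mod 247: 9 orbits of sizes [36, 36, 36, 36, 36, 36, 18, 12, 1].
247 − 9 = 238 transpositions; sign(π) = (−1)^238 = +1.
Check: (98/247) = +1 by Zolotarev.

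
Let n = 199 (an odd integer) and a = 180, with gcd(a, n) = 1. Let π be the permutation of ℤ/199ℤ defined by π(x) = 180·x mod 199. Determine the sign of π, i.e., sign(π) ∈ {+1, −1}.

+1

Start at x=175: 175 → 58 → 92 → 43 → 178 → 1 → 180 → … (one orbit).
Cycle type of π: 9×22 + 1; total 23 cycles.
199 − 23 = 176 transpositions; sign(π) = (−1)^176 = +1.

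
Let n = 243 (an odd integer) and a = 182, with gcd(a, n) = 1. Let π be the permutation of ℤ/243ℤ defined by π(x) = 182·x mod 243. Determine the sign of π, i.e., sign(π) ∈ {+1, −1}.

Orbit of 175 under x↦182x: [175, 17, 178, 77, 163, 20, 238]… (length divides ord_243(182)).
Cycle lengths of π_182 on ℤ/243ℤ: [162, 54, 18, 6, 2, 1]; 6 cycles in total.
6 cycles on 243: each ℓ→(−1)^(ℓ−1), product (−1)^237 = -1.
Zolotarev: (182|243) = -1, matching the cycle-count sign.

-1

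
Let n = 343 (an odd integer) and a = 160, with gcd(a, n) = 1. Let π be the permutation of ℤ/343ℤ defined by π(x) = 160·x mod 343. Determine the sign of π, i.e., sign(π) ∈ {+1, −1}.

-1

Orbit of 267 under x↦160x: [267, 188, 239, 167, 309, 48, 134]… (length divides ord_343(160)).
The orbit structure of x ↦ 160x mod 343: 10 orbits of sizes [98, 98, 98, 14, 14, 14, 2, 2, 2, 1].
n − c = 343 − 10 = 333; sign = (−1)^333 = -1.
Zolotarev: (160|343) = -1, matching the cycle-count sign.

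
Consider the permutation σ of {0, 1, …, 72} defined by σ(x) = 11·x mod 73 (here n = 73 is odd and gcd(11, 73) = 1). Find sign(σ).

Orbit of 5 under x↦11x: [5, 55, 21, 12, 59, 65, 58]… (length divides ord_73(11)).
Cycle lengths of π_11 on ℤ/73ℤ: [72, 1]; 2 cycles in total.
With 2 cycles on 73 points, sign = (−1)^{73−2} = -1.

-1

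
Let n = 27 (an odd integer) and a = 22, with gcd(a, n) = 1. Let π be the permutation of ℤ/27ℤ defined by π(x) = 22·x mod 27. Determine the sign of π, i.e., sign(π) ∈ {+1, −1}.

Trace 7: π^k(7) = [7, 19, 13, 16, 1, 22, 25] for k=0..6.
The orbit structure of x ↦ 22x mod 27: 7 orbits of sizes [9, 9, 3, 3, 1, 1, 1].
Σ(ℓ_i−1) = 27−7 = 20; sign = (−1)^20 = +1.

+1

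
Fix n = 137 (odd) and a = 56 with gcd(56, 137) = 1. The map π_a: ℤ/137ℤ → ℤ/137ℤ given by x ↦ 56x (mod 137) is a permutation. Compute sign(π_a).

Start at x=74: 74 → 34 → 123 → 38 → 73 → 115 → 1 → … (one orbit).
The orbit structure of x ↦ 56x mod 137: 9 orbits of sizes [17, 17, 17, 17, 17, 17, 17, 17, 1].
137 − 9 = 128 transpositions; sign(π) = (−1)^128 = +1.
The Jacobi symbol (56|137) = +1 (Zolotarev) agrees.

+1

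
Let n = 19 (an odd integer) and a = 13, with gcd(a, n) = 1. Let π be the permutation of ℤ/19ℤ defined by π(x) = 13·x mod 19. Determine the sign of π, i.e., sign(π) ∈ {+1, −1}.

-1

Trace 12: π^k(12) = [12, 4, 14, 11, 10, 16, 18] for k=0..6.
Cycle lengths of π_13 on ℤ/19ℤ: [18, 1]; 2 cycles in total.
With 2 cycles on 19 points, sign = (−1)^{19−2} = -1.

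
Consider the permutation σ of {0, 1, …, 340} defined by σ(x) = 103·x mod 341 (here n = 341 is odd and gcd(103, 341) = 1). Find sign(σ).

+1

Orbit of 80 under x↦103x: [80, 56, 312, 82, 262, 47, 67]… (length divides ord_341(103)).
π_103 has 25 disjoint cycles with lengths [15, 15, 15, 15, 15, 15, 15, 15, 15, 15, 15, 15, 15, 15, 15, 15, 15, 15, 15, 15, 15, 15, 5, 5, 1] on {0,…,340}.
sign(π) = (−1)^{n − #cycles} = (−1)^{341−25} = (−1)^316 = +1.
(103|341)_J = +1 (Zolotarev's lemma cross-check).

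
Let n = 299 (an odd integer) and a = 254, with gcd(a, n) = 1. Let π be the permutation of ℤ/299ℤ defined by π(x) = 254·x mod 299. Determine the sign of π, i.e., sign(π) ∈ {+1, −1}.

-1

Start at x=116: 116 → 162 → 185 → 47 → 277 → 93 → 1 → … (one orbit).
The orbit structure of x ↦ 254x mod 299: 46 orbits of sizes [12, 12, 12, 12, 12, 12, 12, 12, 12, 12, 12, 12, 12, 12, 12, 12, 12, 12, 12, 12, 12, 12, 12, 1, 1, 1, 1, 1, 1, 1, 1, 1, 1, 1, 1, 1, 1, 1, 1, 1, 1, 1, 1, 1, 1, 1].
299 − 46 = 253 transpositions; sign(π) = (−1)^253 = -1.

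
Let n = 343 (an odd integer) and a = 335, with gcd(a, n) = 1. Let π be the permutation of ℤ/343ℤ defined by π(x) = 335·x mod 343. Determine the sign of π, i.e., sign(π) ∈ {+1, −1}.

-1

Trace 55: π^k(55) = [55, 246, 90, 309, 272, 225, 258] for k=0..6.
The orbit structure of x ↦ 335x mod 343: 10 orbits of sizes [98, 98, 98, 14, 14, 14, 2, 2, 2, 1].
sign(π) = (−1)^{n − #cycles} = (−1)^{343−10} = (−1)^333 = -1.
The Jacobi symbol (335|343) = -1 (Zolotarev) agrees.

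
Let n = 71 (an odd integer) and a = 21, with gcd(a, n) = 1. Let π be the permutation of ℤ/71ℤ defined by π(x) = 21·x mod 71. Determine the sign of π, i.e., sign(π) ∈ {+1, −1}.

-1

Orbit of 69 under x↦21x: [69, 29, 41, 9, 47, 64, 66]… (length divides ord_71(21)).
π_21 has 2 disjoint cycles with lengths [70, 1] on {0,…,70}.
71 − 2 = 69 transpositions; sign(π) = (−1)^69 = -1.
The Jacobi symbol (21|71) = -1 (Zolotarev) agrees.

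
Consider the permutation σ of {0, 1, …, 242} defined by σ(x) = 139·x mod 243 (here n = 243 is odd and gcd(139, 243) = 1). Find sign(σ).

+1

Start at x=100: 100 → 49 → 7 → 1 → 139 → 124 → 226 → … (one orbit).
Cycle type of π: 81×2 + 27×2 + 9×2 + 3×2 + 1×3; total 11 cycles.
243 − 11 = 232 transpositions; sign(π) = (−1)^232 = +1.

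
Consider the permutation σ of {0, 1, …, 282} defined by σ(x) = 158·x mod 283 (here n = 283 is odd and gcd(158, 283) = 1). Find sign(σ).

+1

Orbit of 15 under x↦158x: [15, 106, 51, 134, 230, 116, 216]… (length divides ord_283(158)).
Decompose π into cycles: lengths [47, 47, 47, 47, 47, 47, 1] (7 cycles, including the fixed point 0).
n − c = 283 − 7 = 276; sign = (−1)^276 = +1.
(158|283)_J = +1 (Zolotarev's lemma cross-check).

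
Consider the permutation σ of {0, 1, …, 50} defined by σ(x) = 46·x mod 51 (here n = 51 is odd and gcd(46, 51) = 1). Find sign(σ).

Orbit of 13 under x↦46x: [13, 37, 19, 7, 16, 22, 43]… (length divides ord_51(46)).
π_46 has 6 disjoint cycles with lengths [16, 16, 16, 1, 1, 1] on {0,…,50}.
Σ(ℓ_i−1) = 51−6 = 45; sign = (−1)^45 = -1.

-1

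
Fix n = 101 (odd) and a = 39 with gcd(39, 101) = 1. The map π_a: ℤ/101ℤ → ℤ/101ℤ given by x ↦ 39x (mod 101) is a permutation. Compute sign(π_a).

-1

Start at x=10: 10 → 87 → 60 → 17 → 57 → 1 → 39 → … (one orbit).
Cycle type of π: 20×5 + 1; total 6 cycles.
n − c = 101 − 6 = 95; sign = (−1)^95 = -1.
(39|101)_J = -1 (Zolotarev's lemma cross-check).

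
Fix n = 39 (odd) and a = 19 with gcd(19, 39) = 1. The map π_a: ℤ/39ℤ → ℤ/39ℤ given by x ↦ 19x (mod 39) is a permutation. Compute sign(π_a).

-1

Orbit of 16 under x↦19x: [16, 31, 4, 37, 1, 19, 10]… (length divides ord_39(19)).
Cycle type of π: 12×3 + 1×3; total 6 cycles.
Σ(ℓ_i−1) = 39−6 = 33; sign = (−1)^33 = -1.
(19|39)_J = -1 (Zolotarev's lemma cross-check).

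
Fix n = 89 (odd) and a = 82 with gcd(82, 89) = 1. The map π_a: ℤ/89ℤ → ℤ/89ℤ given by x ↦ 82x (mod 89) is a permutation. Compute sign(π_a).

-1

Trace 67: π^k(67) = [67, 65, 79, 70, 44, 48, 20] for k=0..6.
Cycle type of π: 88 + 1; total 2 cycles.
2 cycles on 89: each ℓ→(−1)^(ℓ−1), product (−1)^87 = -1.
The Jacobi symbol (82|89) = -1 (Zolotarev) agrees.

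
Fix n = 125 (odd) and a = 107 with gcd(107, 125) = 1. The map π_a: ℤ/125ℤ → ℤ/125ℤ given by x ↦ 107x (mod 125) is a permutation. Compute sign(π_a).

Trace 57: π^k(57) = [57, 99, 93, 76, 7, 124, 18] for k=0..6.
The orbit structure of x ↦ 107x mod 125: 12 orbits of sizes [20, 20, 20, 20, 20, 4, 4, 4, 4, 4, 4, 1].
sign(π) = (−1)^{n − #cycles} = (−1)^{125−12} = (−1)^113 = -1.

-1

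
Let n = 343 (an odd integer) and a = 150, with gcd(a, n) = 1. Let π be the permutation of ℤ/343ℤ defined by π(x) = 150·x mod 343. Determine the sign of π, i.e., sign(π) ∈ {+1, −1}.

Start at x=342: 342 → 193 → 138 → 120 → 164 → 247 → 6 → … (one orbit).
Cycle type of π: 294 + 42 + 6 + 1; total 4 cycles.
4 cycles on 343: each ℓ→(−1)^(ℓ−1), product (−1)^339 = -1.
Zolotarev: (150|343) = -1, matching the cycle-count sign.

-1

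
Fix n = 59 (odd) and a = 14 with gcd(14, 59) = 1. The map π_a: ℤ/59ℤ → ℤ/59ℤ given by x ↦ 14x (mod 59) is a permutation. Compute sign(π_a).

Trace 11: π^k(11) = [11, 36, 32, 35, 18, 16, 47] for k=0..6.
Cycle type of π: 58 + 1; total 2 cycles.
sign(π) = (−1)^{n − #cycles} = (−1)^{59−2} = (−1)^57 = -1.

-1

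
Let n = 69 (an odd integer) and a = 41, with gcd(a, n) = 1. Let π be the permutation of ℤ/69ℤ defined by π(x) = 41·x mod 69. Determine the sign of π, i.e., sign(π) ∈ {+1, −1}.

Start at x=50: 50 → 49 → 8 → 52 → 62 → 58 → 32 → … (one orbit).
Cycle lengths of π_41 on ℤ/69ℤ: [22, 22, 11, 11, 2, 1]; 6 cycles in total.
With 6 cycles on 69 points, sign = (−1)^{69−6} = -1.
The Jacobi symbol (41|69) = -1 (Zolotarev) agrees.

-1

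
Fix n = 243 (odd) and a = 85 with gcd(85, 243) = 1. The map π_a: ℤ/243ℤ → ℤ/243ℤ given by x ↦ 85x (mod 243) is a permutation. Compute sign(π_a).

+1

Start at x=163: 163 → 4 → 97 → 226 → 13 → 133 → 127 → … (one orbit).
Decompose π into cycles: lengths [81, 81, 27, 27, 9, 9, 3, 3, 1, 1, 1] (11 cycles, including the fixed point 0).
11 cycles on 243: each ℓ→(−1)^(ℓ−1), product (−1)^232 = +1.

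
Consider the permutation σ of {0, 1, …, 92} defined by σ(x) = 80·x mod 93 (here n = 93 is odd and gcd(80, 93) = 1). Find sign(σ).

Orbit of 20 under x↦80x: [20, 19, 32, 49, 14, 4, 41]… (length divides ord_93(80)).
π_80 has 6 disjoint cycles with lengths [30, 30, 15, 15, 2, 1] on {0,…,92}.
6 cycles on 93: each ℓ→(−1)^(ℓ−1), product (−1)^87 = -1.

-1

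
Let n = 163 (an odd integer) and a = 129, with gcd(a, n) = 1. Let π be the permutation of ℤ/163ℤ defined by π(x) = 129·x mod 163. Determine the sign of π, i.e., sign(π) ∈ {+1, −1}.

Start at x=80: 80 → 51 → 59 → 113 → 70 → 65 → 72 → … (one orbit).
The orbit structure of x ↦ 129x mod 163: 2 orbits of sizes [162, 1].
2 cycles on 163: each ℓ→(−1)^(ℓ−1), product (−1)^161 = -1.

-1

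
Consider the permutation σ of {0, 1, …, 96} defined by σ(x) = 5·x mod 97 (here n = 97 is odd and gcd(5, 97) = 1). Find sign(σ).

Orbit of 64 under x↦5x: [64, 29, 48, 46, 36, 83, 27]… (length divides ord_97(5)).
π_5 has 2 disjoint cycles with lengths [96, 1] on {0,…,96}.
sign(π) = (−1)^{n − #cycles} = (−1)^{97−2} = (−1)^95 = -1.

-1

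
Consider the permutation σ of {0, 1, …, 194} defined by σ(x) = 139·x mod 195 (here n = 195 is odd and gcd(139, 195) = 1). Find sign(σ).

+1

Orbit of 1 under x↦139x: [1, 139, 16, 79, 61, 94]… (length divides ord_195(139)).
Cycle lengths of π_139 on ℤ/195ℤ: [6, 6, 6, 6, 6, 6, 6, 6, 6, 6, 6, 6, 6, 6, 6, 6, 6, 6, 6, 6, 6, 6, 6, 6, 3, 3, 3, 3, 3, 3, 3, 3, 3, 3, 3, 3, 2, 2, 2, 2, 2, 2, 1, 1, 1]; 45 cycles in total.
Σ(ℓ_i−1) = 195−45 = 150; sign = (−1)^150 = +1.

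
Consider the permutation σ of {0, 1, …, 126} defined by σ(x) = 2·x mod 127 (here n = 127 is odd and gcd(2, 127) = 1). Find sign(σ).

+1

Orbit of 64 under x↦2x: [64, 1, 2, 4, 8, 16, 32]… (length divides ord_127(2)).
Cycle type of π: 7×18 + 1; total 19 cycles.
127 − 19 = 108 transpositions; sign(π) = (−1)^108 = +1.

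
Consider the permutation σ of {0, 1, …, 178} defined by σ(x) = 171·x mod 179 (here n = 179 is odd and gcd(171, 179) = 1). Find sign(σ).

+1

Start at x=177: 177 → 16 → 51 → 129 → 42 → 22 → 3 → … (one orbit).
π_171 has 3 disjoint cycles with lengths [89, 89, 1] on {0,…,178}.
n − c = 179 − 3 = 176; sign = (−1)^176 = +1.
Check: (171/179) = +1 by Zolotarev.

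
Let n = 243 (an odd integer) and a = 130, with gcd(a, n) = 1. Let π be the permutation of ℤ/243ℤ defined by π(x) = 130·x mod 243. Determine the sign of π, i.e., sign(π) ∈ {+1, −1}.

Orbit of 163 under x↦130x: [163, 49, 52, 199, 112, 223, 73]… (length divides ord_243(130)).
Cycle lengths of π_130 on ℤ/243ℤ: [81, 81, 27, 27, 9, 9, 3, 3, 1, 1, 1]; 11 cycles in total.
243 − 11 = 232 transpositions; sign(π) = (−1)^232 = +1.

+1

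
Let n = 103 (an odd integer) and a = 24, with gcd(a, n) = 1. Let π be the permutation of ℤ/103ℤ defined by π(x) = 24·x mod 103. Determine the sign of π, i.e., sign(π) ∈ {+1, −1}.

Start at x=89: 89 → 76 → 73 → 1 → 24 → 61 → 22 → … (one orbit).
π_24 has 4 disjoint cycles with lengths [34, 34, 34, 1] on {0,…,102}.
With 4 cycles on 103 points, sign = (−1)^{103−4} = -1.
The Jacobi symbol (24|103) = -1 (Zolotarev) agrees.

-1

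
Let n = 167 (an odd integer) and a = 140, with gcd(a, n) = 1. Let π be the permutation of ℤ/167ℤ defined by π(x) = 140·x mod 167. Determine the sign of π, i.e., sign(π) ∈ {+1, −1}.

-1

Orbit of 27 under x↦140x: [27, 106, 144, 120, 100, 139, 88]… (length divides ord_167(140)).
2 cycles of lengths [166, 1].
With 2 cycles on 167 points, sign = (−1)^{167−2} = -1.
Check: (140/167) = -1 by Zolotarev.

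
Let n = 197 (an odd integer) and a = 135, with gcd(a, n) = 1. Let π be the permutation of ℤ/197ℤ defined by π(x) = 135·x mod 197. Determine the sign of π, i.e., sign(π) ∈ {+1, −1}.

Trace 178: π^k(178) = [178, 193, 51, 187, 29, 172, 171] for k=0..6.
Cycle lengths of π_135 on ℤ/197ℤ: [49, 49, 49, 49, 1]; 5 cycles in total.
With 5 cycles on 197 points, sign = (−1)^{197−5} = +1.
(135|197)_J = +1 (Zolotarev's lemma cross-check).

+1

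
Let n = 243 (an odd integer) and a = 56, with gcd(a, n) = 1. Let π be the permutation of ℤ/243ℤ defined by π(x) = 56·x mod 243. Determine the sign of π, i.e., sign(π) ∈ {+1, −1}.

-1

Trace 38: π^k(38) = [38, 184, 98, 142, 176, 136, 83] for k=0..6.
6 cycles of lengths [162, 54, 18, 6, 2, 1].
243 − 6 = 237 transpositions; sign(π) = (−1)^237 = -1.
Via Zolotarev, sign(π_{56}) = (56|243) = -1.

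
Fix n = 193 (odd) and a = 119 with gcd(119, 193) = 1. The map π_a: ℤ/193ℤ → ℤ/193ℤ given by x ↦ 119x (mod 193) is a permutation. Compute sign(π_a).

Trace 124: π^k(124) = [124, 88, 50, 160, 126, 133, 1] for k=0..6.
Decompose π into cycles: lengths [64, 64, 64, 1] (4 cycles, including the fixed point 0).
193 − 4 = 189 transpositions; sign(π) = (−1)^189 = -1.

-1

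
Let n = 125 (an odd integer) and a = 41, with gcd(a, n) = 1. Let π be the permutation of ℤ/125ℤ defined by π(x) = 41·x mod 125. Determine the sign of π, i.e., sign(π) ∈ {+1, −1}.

+1

Trace 121: π^k(121) = [121, 86, 26, 66, 81, 71, 36] for k=0..6.
π_41 has 13 disjoint cycles with lengths [25, 25, 25, 25, 5, 5, 5, 5, 1, 1, 1, 1, 1] on {0,…,124}.
n − c = 125 − 13 = 112; sign = (−1)^112 = +1.
(41|125)_J = +1 (Zolotarev's lemma cross-check).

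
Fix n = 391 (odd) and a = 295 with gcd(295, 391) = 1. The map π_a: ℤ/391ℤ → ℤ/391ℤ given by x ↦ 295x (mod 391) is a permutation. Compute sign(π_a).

Start at x=220: 220 → 385 → 185 → 226 → 200 → 350 → 26 → … (one orbit).
Cycle type of π: 176×2 + 22 + 16 + 1; total 5 cycles.
With 5 cycles on 391 points, sign = (−1)^{391−5} = +1.
Zolotarev: (295|391) = +1, matching the cycle-count sign.

+1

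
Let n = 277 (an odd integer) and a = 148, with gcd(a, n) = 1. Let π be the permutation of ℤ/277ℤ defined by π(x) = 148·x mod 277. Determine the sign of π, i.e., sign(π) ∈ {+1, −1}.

-1

Orbit of 32 under x↦148x: [32, 27, 118, 13, 262, 273, 239]… (length divides ord_277(148)).
The orbit structure of x ↦ 148x mod 277: 4 orbits of sizes [92, 92, 92, 1].
n − c = 277 − 4 = 273; sign = (−1)^273 = -1.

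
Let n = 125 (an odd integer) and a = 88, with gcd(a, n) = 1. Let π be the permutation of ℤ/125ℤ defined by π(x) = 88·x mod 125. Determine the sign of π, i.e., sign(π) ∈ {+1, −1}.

-1

Start at x=53: 53 → 39 → 57 → 16 → 33 → 29 → 52 → … (one orbit).
π_88 has 4 disjoint cycles with lengths [100, 20, 4, 1] on {0,…,124}.
4 cycles on 125: each ℓ→(−1)^(ℓ−1), product (−1)^121 = -1.
Check: (88/125) = -1 by Zolotarev.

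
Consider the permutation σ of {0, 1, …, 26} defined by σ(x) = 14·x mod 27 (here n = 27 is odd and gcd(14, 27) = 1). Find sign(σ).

Trace 2: π^k(2) = [2, 1, 14, 7, 17, 22, 11] for k=0..6.
Decompose π into cycles: lengths [18, 6, 2, 1] (4 cycles, including the fixed point 0).
n − c = 27 − 4 = 23; sign = (−1)^23 = -1.
Via Zolotarev, sign(π_{14}) = (14|27) = -1.

-1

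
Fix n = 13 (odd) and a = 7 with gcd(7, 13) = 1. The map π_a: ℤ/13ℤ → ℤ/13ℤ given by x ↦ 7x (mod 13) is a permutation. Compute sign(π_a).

-1

Trace 2: π^k(2) = [2, 1, 7, 10, 5, 9, 11] for k=0..6.
2 cycles of lengths [12, 1].
With 2 cycles on 13 points, sign = (−1)^{13−2} = -1.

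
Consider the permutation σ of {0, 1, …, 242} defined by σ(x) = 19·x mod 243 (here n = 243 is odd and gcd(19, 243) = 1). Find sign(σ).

Orbit of 28 under x↦19x: [28, 46, 145, 82, 100, 199, 136]… (length divides ord_243(19)).
27 cycles of lengths [27, 27, 27, 27, 27, 27, 9, 9, 9, 9, 9, 9, 3, 3, 3, 3, 3, 3, 1, 1, 1, 1, 1, 1, 1, 1, 1].
Σ(ℓ_i−1) = 243−27 = 216; sign = (−1)^216 = +1.
The Jacobi symbol (19|243) = +1 (Zolotarev) agrees.

+1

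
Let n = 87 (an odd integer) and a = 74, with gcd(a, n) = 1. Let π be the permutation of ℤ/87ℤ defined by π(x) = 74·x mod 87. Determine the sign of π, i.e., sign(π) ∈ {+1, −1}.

Start at x=7: 7 → 83 → 52 → 20 → 1 → 74 → 82 → … (one orbit).
Decompose π into cycles: lengths [14, 14, 14, 14, 7, 7, 7, 7, 2, 1] (10 cycles, including the fixed point 0).
n − c = 87 − 10 = 77; sign = (−1)^77 = -1.

-1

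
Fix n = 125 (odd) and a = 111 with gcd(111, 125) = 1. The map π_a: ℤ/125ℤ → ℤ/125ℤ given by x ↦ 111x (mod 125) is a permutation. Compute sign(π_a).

+1

Start at x=111: 111 → 71 → 6 → 41 → 51 → 36 → 121 → … (one orbit).
π_111 has 13 disjoint cycles with lengths [25, 25, 25, 25, 5, 5, 5, 5, 1, 1, 1, 1, 1] on {0,…,124}.
With 13 cycles on 125 points, sign = (−1)^{125−13} = +1.
Check: (111/125) = +1 by Zolotarev.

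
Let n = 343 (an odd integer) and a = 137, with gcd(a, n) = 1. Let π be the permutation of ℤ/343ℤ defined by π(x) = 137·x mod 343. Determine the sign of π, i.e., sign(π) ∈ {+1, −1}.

Trace 137: π^k(137) = [137, 247, 225, 298, 9, 204, 165] for k=0..6.
7 cycles of lengths [147, 147, 21, 21, 3, 3, 1].
With 7 cycles on 343 points, sign = (−1)^{343−7} = +1.
Via Zolotarev, sign(π_{137}) = (137|343) = +1.

+1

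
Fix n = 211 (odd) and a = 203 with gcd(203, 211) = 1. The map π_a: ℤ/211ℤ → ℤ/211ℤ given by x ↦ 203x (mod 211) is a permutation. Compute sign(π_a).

Orbit of 96 under x↦203x: [96, 76, 25, 11, 123, 71, 65]… (length divides ord_211(203)).
Cycle type of π: 35×6 + 1; total 7 cycles.
Σ(ℓ_i−1) = 211−7 = 204; sign = (−1)^204 = +1.
(203|211)_J = +1 (Zolotarev's lemma cross-check).

+1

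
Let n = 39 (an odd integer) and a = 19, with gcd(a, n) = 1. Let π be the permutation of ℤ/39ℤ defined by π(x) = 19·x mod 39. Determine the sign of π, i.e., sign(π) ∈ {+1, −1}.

Trace 7: π^k(7) = [7, 16, 31, 4, 37, 1, 19] for k=0..6.
6 cycles of lengths [12, 12, 12, 1, 1, 1].
Σ(ℓ_i−1) = 39−6 = 33; sign = (−1)^33 = -1.
Zolotarev: (19|39) = -1, matching the cycle-count sign.

-1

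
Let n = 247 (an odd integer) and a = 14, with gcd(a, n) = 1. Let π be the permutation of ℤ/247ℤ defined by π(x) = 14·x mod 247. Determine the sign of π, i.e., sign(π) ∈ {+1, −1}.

Orbit of 118 under x↦14x: [118, 170, 157, 222, 144, 40, 66]… (length divides ord_247(14)).
Decompose π into cycles: lengths [18, 18, 18, 18, 18, 18, 18, 18, 18, 18, 18, 18, 18, 1, 1, 1, 1, 1, 1, 1, 1, 1, 1, 1, 1, 1] (26 cycles, including the fixed point 0).
With 26 cycles on 247 points, sign = (−1)^{247−26} = -1.
The Jacobi symbol (14|247) = -1 (Zolotarev) agrees.

-1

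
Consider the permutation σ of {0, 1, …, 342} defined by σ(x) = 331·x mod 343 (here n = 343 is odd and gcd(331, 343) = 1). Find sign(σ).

Trace 204: π^k(204) = [204, 296, 221, 92, 268, 214, 176] for k=0..6.
Decompose π into cycles: lengths [147, 147, 21, 21, 3, 3, 1] (7 cycles, including the fixed point 0).
sign(π) = (−1)^{n − #cycles} = (−1)^{343−7} = (−1)^336 = +1.

+1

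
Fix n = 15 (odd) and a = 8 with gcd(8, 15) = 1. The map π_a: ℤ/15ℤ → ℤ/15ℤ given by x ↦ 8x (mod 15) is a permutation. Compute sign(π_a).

Trace 4: π^k(4) = [4, 2, 1, 8] for k=0..3.
Decompose π into cycles: lengths [4, 4, 4, 2, 1] (5 cycles, including the fixed point 0).
5 cycles on 15: each ℓ→(−1)^(ℓ−1), product (−1)^10 = +1.

+1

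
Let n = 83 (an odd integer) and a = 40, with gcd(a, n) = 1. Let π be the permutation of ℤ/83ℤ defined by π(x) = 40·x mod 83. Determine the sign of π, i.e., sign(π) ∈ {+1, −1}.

+1

Trace 75: π^k(75) = [75, 12, 65, 27, 1, 40, 23] for k=0..6.
Decompose π into cycles: lengths [41, 41, 1] (3 cycles, including the fixed point 0).
83 − 3 = 80 transpositions; sign(π) = (−1)^80 = +1.
The Jacobi symbol (40|83) = +1 (Zolotarev) agrees.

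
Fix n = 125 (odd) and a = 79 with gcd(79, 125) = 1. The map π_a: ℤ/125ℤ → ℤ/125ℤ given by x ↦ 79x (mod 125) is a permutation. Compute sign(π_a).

Orbit of 51 under x↦79x: [51, 29, 41, 114, 6, 99, 71]… (length divides ord_125(79)).
7 cycles of lengths [50, 50, 10, 10, 2, 2, 1].
n − c = 125 − 7 = 118; sign = (−1)^118 = +1.

+1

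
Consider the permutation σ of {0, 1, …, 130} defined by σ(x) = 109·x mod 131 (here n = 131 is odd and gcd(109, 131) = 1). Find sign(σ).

+1

Orbit of 65 under x↦109x: [65, 11, 20, 84, 117, 46, 36]… (length divides ord_131(109)).
Cycle type of π: 65×2 + 1; total 3 cycles.
n − c = 131 − 3 = 128; sign = (−1)^128 = +1.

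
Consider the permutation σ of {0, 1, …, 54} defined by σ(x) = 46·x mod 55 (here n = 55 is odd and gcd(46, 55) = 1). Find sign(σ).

-1

Orbit of 1 under x↦46x: [1, 46, 26, 41, 16, 21, 31]… (length divides ord_55(46)).
Decompose π into cycles: lengths [10, 10, 10, 10, 10, 1, 1, 1, 1, 1] (10 cycles, including the fixed point 0).
55 − 10 = 45 transpositions; sign(π) = (−1)^45 = -1.
Zolotarev: (46|55) = -1, matching the cycle-count sign.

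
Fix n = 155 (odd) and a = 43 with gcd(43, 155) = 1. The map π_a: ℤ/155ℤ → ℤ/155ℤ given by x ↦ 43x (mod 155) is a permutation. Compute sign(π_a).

+1

Trace 17: π^k(17) = [17, 111, 123, 19, 42, 101, 3] for k=0..6.
5 cycles of lengths [60, 60, 30, 4, 1].
sign(π) = (−1)^{n − #cycles} = (−1)^{155−5} = (−1)^150 = +1.
Check: (43/155) = +1 by Zolotarev.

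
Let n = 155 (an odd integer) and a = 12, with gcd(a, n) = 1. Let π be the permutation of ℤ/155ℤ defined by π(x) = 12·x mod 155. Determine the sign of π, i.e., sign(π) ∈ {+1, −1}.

Start at x=42: 42 → 39 → 3 → 36 → 122 → 69 → 53 → … (one orbit).
Cycle lengths of π_12 on ℤ/155ℤ: [60, 60, 30, 4, 1]; 5 cycles in total.
n − c = 155 − 5 = 150; sign = (−1)^150 = +1.

+1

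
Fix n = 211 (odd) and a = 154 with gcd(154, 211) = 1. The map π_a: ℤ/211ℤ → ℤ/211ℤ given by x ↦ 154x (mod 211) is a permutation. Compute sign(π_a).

+1

Trace 81: π^k(81) = [81, 25, 52, 201, 148, 4, 194] for k=0..6.
3 cycles of lengths [105, 105, 1].
Σ(ℓ_i−1) = 211−3 = 208; sign = (−1)^208 = +1.
Via Zolotarev, sign(π_{154}) = (154|211) = +1.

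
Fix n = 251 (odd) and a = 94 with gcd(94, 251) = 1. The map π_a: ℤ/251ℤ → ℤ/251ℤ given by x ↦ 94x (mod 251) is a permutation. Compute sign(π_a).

+1

Start at x=51: 51 → 25 → 91 → 20 → 123 → 16 → 249 → … (one orbit).
Cycle type of π: 25×10 + 1; total 11 cycles.
Σ(ℓ_i−1) = 251−11 = 240; sign = (−1)^240 = +1.
The Jacobi symbol (94|251) = +1 (Zolotarev) agrees.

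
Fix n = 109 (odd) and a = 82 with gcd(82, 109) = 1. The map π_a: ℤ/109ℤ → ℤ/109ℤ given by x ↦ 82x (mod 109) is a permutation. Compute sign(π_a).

Trace 27: π^k(27) = [27, 34, 63, 43, 38, 64, 16] for k=0..6.
The orbit structure of x ↦ 82x mod 109: 7 orbits of sizes [18, 18, 18, 18, 18, 18, 1].
sign(π) = (−1)^{n − #cycles} = (−1)^{109−7} = (−1)^102 = +1.

+1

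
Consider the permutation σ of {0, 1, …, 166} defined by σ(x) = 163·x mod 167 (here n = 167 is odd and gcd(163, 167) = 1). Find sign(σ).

-1

Trace 33: π^k(33) = [33, 35, 27, 59, 98, 109, 65] for k=0..6.
π_163 has 2 disjoint cycles with lengths [166, 1] on {0,…,166}.
n − c = 167 − 2 = 165; sign = (−1)^165 = -1.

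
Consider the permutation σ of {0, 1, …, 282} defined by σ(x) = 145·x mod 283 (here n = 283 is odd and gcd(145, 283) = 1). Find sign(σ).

-1

Trace 282: π^k(282) = [282, 138, 200, 134, 186, 85, 156] for k=0..6.
Cycle type of π: 282 + 1; total 2 cycles.
Σ(ℓ_i−1) = 283−2 = 281; sign = (−1)^281 = -1.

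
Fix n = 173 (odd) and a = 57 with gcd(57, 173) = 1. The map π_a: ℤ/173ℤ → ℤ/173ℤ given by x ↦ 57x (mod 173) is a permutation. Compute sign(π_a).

Orbit of 1 under x↦57x: [1, 57, 135, 83, 60, 133, 142]… (length divides ord_173(57)).
Cycle lengths of π_57 on ℤ/173ℤ: [43, 43, 43, 43, 1]; 5 cycles in total.
n − c = 173 − 5 = 168; sign = (−1)^168 = +1.

+1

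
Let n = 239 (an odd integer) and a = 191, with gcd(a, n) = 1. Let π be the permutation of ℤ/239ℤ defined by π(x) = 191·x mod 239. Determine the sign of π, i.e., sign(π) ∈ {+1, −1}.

Orbit of 152 under x↦191x: [152, 113, 73, 81, 175, 204, 7]… (length divides ord_239(191)).
Cycle type of π: 238 + 1; total 2 cycles.
n − c = 239 − 2 = 237; sign = (−1)^237 = -1.

-1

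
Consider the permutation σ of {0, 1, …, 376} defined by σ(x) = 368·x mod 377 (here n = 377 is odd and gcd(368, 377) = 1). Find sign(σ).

Start at x=339: 339 → 342 → 315 → 181 → 256 → 335 → 1 → … (one orbit).
π_368 has 15 disjoint cycles with lengths [42, 42, 42, 42, 42, 42, 42, 42, 7, 7, 7, 7, 6, 6, 1] on {0,…,376}.
Σ(ℓ_i−1) = 377−15 = 362; sign = (−1)^362 = +1.
(368|377)_J = +1 (Zolotarev's lemma cross-check).

+1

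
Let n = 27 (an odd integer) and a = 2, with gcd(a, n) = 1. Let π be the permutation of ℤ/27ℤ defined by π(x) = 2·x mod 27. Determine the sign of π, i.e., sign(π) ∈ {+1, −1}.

Start at x=25: 25 → 23 → 19 → 11 → 22 → 17 → 7 → … (one orbit).
4 cycles of lengths [18, 6, 2, 1].
With 4 cycles on 27 points, sign = (−1)^{27−4} = -1.
Zolotarev: (2|27) = -1, matching the cycle-count sign.

-1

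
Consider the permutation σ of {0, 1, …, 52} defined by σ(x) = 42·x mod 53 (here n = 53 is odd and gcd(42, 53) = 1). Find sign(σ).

Start at x=28: 28 → 10 → 49 → 44 → 46 → 24 → 1 → … (one orbit).
Decompose π into cycles: lengths [13, 13, 13, 13, 1] (5 cycles, including the fixed point 0).
With 5 cycles on 53 points, sign = (−1)^{53−5} = +1.

+1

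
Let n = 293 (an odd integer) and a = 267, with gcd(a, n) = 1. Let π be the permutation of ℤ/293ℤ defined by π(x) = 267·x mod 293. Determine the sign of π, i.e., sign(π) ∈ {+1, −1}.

Start at x=229: 229 → 199 → 100 → 37 → 210 → 107 → 148 → … (one orbit).
Decompose π into cycles: lengths [146, 146, 1] (3 cycles, including the fixed point 0).
293 − 3 = 290 transpositions; sign(π) = (−1)^290 = +1.

+1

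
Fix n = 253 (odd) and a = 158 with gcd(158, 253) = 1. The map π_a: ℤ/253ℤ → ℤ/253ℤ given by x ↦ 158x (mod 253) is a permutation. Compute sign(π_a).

Orbit of 214 under x↦158x: [214, 163, 201, 133, 15, 93, 20]… (length divides ord_253(158)).
Decompose π into cycles: lengths [110, 110, 22, 5, 5, 1] (6 cycles, including the fixed point 0).
sign(π) = (−1)^{n − #cycles} = (−1)^{253−6} = (−1)^247 = -1.
Zolotarev: (158|253) = -1, matching the cycle-count sign.

-1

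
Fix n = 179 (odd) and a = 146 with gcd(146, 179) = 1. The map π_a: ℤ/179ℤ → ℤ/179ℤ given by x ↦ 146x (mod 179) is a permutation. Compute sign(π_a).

Trace 110: π^k(110) = [110, 129, 39, 145, 48, 27, 4] for k=0..6.
Cycle lengths of π_146 on ℤ/179ℤ: [89, 89, 1]; 3 cycles in total.
With 3 cycles on 179 points, sign = (−1)^{179−3} = +1.
Zolotarev: (146|179) = +1, matching the cycle-count sign.

+1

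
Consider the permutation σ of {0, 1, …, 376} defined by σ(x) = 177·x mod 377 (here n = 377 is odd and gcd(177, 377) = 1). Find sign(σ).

Trace 339: π^k(339) = [339, 60, 64, 18, 170, 307, 51] for k=0..6.
π_177 has 17 disjoint cycles with lengths [28, 28, 28, 28, 28, 28, 28, 28, 28, 28, 28, 28, 28, 4, 4, 4, 1] on {0,…,376}.
sign(π) = (−1)^{n − #cycles} = (−1)^{377−17} = (−1)^360 = +1.

+1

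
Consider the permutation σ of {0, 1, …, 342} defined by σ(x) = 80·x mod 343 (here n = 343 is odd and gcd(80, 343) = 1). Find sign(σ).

-1

Orbit of 116 under x↦80x: [116, 19, 148, 178, 177, 97, 214]… (length divides ord_343(80)).
Decompose π into cycles: lengths [42, 42, 42, 42, 42, 42, 42, 6, 6, 6, 6, 6, 6, 6, 6, 1] (16 cycles, including the fixed point 0).
16 cycles on 343: each ℓ→(−1)^(ℓ−1), product (−1)^327 = -1.
Check: (80/343) = -1 by Zolotarev.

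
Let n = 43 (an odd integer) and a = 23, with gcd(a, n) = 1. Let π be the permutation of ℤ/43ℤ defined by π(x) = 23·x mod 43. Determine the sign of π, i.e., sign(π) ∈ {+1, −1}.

Start at x=41: 41 → 40 → 17 → 4 → 6 → 9 → 35 → … (one orbit).
3 cycles of lengths [21, 21, 1].
3 cycles on 43: each ℓ→(−1)^(ℓ−1), product (−1)^40 = +1.
Check: (23/43) = +1 by Zolotarev.

+1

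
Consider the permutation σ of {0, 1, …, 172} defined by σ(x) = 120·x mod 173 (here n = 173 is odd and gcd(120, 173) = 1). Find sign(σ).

Orbit of 161 under x↦120x: [161, 117, 27, 126, 69, 149, 61]… (length divides ord_173(120)).
Cycle type of π: 172 + 1; total 2 cycles.
2 cycles on 173: each ℓ→(−1)^(ℓ−1), product (−1)^171 = -1.

-1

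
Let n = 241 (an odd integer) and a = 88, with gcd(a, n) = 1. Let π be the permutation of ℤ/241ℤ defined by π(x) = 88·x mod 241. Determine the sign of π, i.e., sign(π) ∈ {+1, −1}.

Trace 165: π^k(165) = [165, 60, 219, 233, 19, 226, 126] for k=0..6.
π_88 has 6 disjoint cycles with lengths [48, 48, 48, 48, 48, 1] on {0,…,240}.
241 − 6 = 235 transpositions; sign(π) = (−1)^235 = -1.
Check: (88/241) = -1 by Zolotarev.

-1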